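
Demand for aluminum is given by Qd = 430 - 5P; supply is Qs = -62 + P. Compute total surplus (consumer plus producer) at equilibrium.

Equilibrium: 430 - 5P = -62 + P gives P* = 82, Q* = 20.
Demand choke price: P = 86; supply starts at P = 62.
CS = ½(86 − 82)(20) = 40; PS = ½(82 − 62)(20) = 200.

Total surplus = 240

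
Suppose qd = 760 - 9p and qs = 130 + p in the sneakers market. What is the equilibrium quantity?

q* = 193

Set qd = qs: 760 - 9p = 130 + p.
630 = 10p, so p* = 63.
q* = 760 − 9(63) = 193.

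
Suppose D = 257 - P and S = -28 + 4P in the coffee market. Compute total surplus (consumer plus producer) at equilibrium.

Total surplus = 25000

Equilibrium: 257 - P = -28 + 4P gives P* = 57, Q* = 200.
Demand choke price: P = 257; supply starts at P = 7.
CS = ½(257 − 57)(200) = 20000; PS = ½(57 − 7)(200) = 5000.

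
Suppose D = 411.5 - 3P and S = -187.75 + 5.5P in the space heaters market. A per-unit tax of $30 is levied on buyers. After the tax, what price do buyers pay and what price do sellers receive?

Pre-tax equilibrium: P* = 70.5, Q* = 200.
Tax on buyers shifts demand to D = 411.5 − 3(P + 30) = 321.5 - 3P.
321.5 - 3P = -187.75 + 5.5P gives seller price Ps = 2037/34; buyers pay Pb = 2037/34 + 30 = 3057/34.
New quantity: Q = 411.5 − 3(3057/34) = 2410/17.

Buyers pay 3057/34, sellers receive 2037/34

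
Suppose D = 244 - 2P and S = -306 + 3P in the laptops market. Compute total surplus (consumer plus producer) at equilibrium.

Equilibrium: 244 - 2P = -306 + 3P gives P* = 110, Q* = 24.
Demand choke price: P = 122; supply starts at P = 102.
CS = ½(122 − 110)(24) = 144; PS = ½(110 − 102)(24) = 96.

Total surplus = 240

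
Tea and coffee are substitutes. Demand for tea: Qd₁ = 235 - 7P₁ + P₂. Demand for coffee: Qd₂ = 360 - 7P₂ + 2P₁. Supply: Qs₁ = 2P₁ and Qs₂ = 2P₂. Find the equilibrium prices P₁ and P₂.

P₁ = 2475/79, P₂ = 3710/79

Market 1: 235 - 7P₁ + P₂ = 2P₁ → 9P₁ - P₂ = 235.
Market 2: 9P₂ - 2P₁ = 360.
Eliminating P₂: 9×(1) + 1×(2) gives 79P₁ = 2475, so P₁ = 2475/79.
Back-substitute into (2): P₂ = (360 + 2×2475/79) / 9 = 3710/79.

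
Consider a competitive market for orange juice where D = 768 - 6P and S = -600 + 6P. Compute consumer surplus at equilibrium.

Equilibrium: 768 - 6P = -600 + 6P gives P* = 114, Q* = 84.
Demand choke price (D = 0): P = 128.
CS = ½(128 − 114)(84) = 588.

Consumer surplus = 588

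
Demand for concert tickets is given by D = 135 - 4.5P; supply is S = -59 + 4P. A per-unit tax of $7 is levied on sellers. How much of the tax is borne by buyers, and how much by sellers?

Buyers bear 56/17, sellers bear 63/17

Pre-tax equilibrium: P* = 388/17, Q* = 549/17.
Tax on sellers shifts supply to S = -59 + 4(P − 7) = -87 + 4P.
135 - 4.5P = -87 + 4P gives buyer price Pb = 444/17; sellers receive Ps = 444/17 − 7 = 325/17.
New quantity: Q = 135 − 4.5(444/17) = 297/17.
Buyer burden = 444/17 − 388/17 = 56/17; seller burden = 388/17 − 325/17 = 63/17.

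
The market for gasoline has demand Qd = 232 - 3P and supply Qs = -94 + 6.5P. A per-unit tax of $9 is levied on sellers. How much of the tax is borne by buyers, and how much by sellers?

Pre-tax equilibrium: P* = 652/19, Q* = 2452/19.
Tax on sellers shifts supply to Qs = -94 + 6.5(P − 9) = -152.5 + 6.5P.
232 - 3P = -152.5 + 6.5P gives buyer price Pb = 769/19; sellers receive Ps = 769/19 − 9 = 598/19.
New quantity: Q = 232 − 3(769/19) = 2101/19.
Buyer burden = 769/19 − 652/19 = 117/19; seller burden = 652/19 − 598/19 = 54/19.

Buyers bear 117/19, sellers bear 54/19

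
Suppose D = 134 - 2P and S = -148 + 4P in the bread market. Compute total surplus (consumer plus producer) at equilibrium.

Total surplus = 600

Equilibrium: 134 - 2P = -148 + 4P gives P* = 47, Q* = 40.
Demand choke price: P = 67; supply starts at P = 37.
CS = ½(67 − 47)(40) = 400; PS = ½(47 − 37)(40) = 200.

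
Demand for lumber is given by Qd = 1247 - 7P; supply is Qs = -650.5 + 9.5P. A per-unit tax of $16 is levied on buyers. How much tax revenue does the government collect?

Pre-tax equilibrium: P* = 115, Q* = 442.
Tax on buyers shifts demand to Qd = 1247 − 7(P + 16) = 1135 - 7P.
1135 - 7P = -650.5 + 9.5P gives seller price Ps = 3571/33; buyers pay Pb = 3571/33 + 16 = 4099/33.
New quantity: Q = 1247 − 7(4099/33) = 12458/33.
Revenue = 16 × 12458/33 = 199328/33.

Tax revenue = 199328/33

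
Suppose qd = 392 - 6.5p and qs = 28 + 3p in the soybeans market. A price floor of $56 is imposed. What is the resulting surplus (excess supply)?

Equilibrium price would be p* = 728/19, so the floor at 56 binds.
At p = 56: qd = 28, qs = 196.
Surplus = 196 − 28 = 168.

Surplus = 168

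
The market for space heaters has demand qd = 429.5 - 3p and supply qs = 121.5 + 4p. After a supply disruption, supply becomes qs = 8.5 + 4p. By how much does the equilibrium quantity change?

Original equilibrium: p* = 44, q* = 297.5.
New equilibrium: 429.5 - 3p = 8.5 + 4p, so 421 = 7p and p' = 421/7; q' = 429.5 − 3(421/7) = 3487/14.
Change in quantity: 3487/14 − 297.5 = -339/7.

Δq = -339/7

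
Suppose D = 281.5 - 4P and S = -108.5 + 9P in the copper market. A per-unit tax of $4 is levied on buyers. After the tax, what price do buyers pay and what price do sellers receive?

Pre-tax equilibrium: P* = 30, Q* = 161.5.
Tax on buyers shifts demand to D = 281.5 − 4(P + 4) = 265.5 - 4P.
265.5 - 4P = -108.5 + 9P gives seller price Ps = 374/13; buyers pay Pb = 374/13 + 4 = 426/13.
New quantity: Q = 281.5 − 4(426/13) = 3911/26.

Buyers pay 426/13, sellers receive 374/13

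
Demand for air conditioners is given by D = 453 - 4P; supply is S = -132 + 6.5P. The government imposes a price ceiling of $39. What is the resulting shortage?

Equilibrium price would be P* = 390/7, so the ceiling at 39 binds.
At P = 39: D = 453 − 4(39) = 297, S = -132 + 6.5(39) = 121.5.
Shortage = 297 − 121.5 = 175.5.

Shortage = 175.5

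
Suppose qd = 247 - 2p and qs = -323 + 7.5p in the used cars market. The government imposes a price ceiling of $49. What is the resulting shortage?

Shortage = 104.5

Equilibrium price would be p* = 60, so the ceiling at 49 binds.
At p = 49: qd = 247 − 2(49) = 149, qs = -323 + 7.5(49) = 44.5.
Shortage = 149 − 44.5 = 104.5.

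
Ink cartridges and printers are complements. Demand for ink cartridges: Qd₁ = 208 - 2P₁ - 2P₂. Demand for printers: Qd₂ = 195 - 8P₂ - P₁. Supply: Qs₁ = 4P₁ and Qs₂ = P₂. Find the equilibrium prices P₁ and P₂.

P₁ = 28.5, P₂ = 18.5

Market 1: 208 - 2P₁ - 2P₂ = 4P₁ → 6P₁ + 2P₂ = 208.
Market 2: 9P₂ + P₁ = 195.
Eliminating P₂: 9×(1) − 2×(2) gives 52P₁ = 1482, so P₁ = 28.5.
Back-substitute into (2): P₂ = (195 − 1×28.5) / 9 = 18.5.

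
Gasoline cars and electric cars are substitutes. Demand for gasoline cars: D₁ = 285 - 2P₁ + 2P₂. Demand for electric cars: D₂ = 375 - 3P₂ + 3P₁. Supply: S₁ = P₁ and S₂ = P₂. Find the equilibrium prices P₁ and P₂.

Market 1: 285 - 2P₁ + 2P₂ = P₁ → 3P₁ - 2P₂ = 285.
Market 2: 4P₂ - 3P₁ = 375.
Eliminating P₂: 4×(1) + 2×(2) gives 6P₁ = 1890, so P₁ = 315.
Back-substitute into (2): P₂ = (375 + 3×315) / 4 = 330.

P₁ = 315, P₂ = 330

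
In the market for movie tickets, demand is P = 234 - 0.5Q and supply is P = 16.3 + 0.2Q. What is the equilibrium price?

Set the two price expressions equal: 234 - 0.5Q = 16.3 + 0.2Q.
217.7 = 0.7Q, so Q* = 311.
P* = 234 − (0.5)(311) = 78.5.

P* = 78.5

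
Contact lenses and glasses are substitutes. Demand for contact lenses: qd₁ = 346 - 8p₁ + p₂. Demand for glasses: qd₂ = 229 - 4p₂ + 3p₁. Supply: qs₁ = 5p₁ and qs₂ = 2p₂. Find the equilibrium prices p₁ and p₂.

p₁ = 461/15, p₂ = 803/15

Market 1: 346 - 8p₁ + p₂ = 5p₁ → 13p₁ - p₂ = 346.
Market 2: 6p₂ - 3p₁ = 229.
Eliminating p₂: 6×(1) + 1×(2) gives 75p₁ = 2305, so p₁ = 461/15.
Back-substitute into (2): p₂ = (229 + 3×461/15) / 6 = 803/15.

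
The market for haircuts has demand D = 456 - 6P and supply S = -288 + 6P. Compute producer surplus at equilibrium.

Producer surplus = 588

Equilibrium: 456 - 6P = -288 + 6P gives P* = 62, Q* = 84.
Supply starts at P = 48 (where S = 0).
PS = ½(62 − 48)(84) = 588.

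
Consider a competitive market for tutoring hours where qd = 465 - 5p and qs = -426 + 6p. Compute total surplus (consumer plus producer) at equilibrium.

Equilibrium: 465 - 5p = -426 + 6p gives p* = 81, q* = 60.
Demand choke price: p = 93; supply starts at p = 71.
CS = ½(93 − 81)(60) = 360; PS = ½(81 − 71)(60) = 300.

Total surplus = 660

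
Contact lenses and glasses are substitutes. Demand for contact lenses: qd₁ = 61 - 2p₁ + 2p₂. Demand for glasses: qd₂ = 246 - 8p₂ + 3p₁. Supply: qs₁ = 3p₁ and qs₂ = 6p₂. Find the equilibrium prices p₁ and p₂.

Market 1: 61 - 2p₁ + 2p₂ = 3p₁ → 5p₁ - 2p₂ = 61.
Market 2: 14p₂ - 3p₁ = 246.
Eliminating p₂: 14×(1) + 2×(2) gives 64p₁ = 1346, so p₁ = 21.03125.
Back-substitute into (2): p₂ = (246 + 3×21.03125) / 14 = 22.078125.

p₁ = 21.03125, p₂ = 22.078125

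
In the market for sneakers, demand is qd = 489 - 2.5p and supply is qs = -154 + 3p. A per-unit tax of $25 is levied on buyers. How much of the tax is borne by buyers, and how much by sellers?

Buyers bear 150/11, sellers bear 125/11

Pre-tax equilibrium: p* = 1286/11, q* = 2164/11.
Tax on buyers shifts demand to qd = 489 − 2.5(p + 25) = 426.5 - 2.5p.
426.5 - 2.5p = -154 + 3p gives seller price ps = 1161/11; buyers pay pb = 1161/11 + 25 = 1436/11.
New quantity: q = 489 − 2.5(1436/11) = 1789/11.
Buyer burden = 1436/11 − 1286/11 = 150/11; seller burden = 1286/11 − 1161/11 = 125/11.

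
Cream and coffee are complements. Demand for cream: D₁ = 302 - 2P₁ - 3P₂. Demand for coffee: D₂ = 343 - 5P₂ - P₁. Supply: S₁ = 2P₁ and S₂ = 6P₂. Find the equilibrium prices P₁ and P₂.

Market 1: 302 - 2P₁ - 3P₂ = 2P₁ → 4P₁ + 3P₂ = 302.
Market 2: 11P₂ + P₁ = 343.
Eliminating P₂: 11×(1) − 3×(2) gives 41P₁ = 2293, so P₁ = 2293/41.
Back-substitute into (2): P₂ = (343 − 1×2293/41) / 11 = 1070/41.

P₁ = 2293/41, P₂ = 1070/41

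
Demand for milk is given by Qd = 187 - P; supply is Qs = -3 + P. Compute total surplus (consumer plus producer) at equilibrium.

Equilibrium: 187 - P = -3 + P gives P* = 95, Q* = 92.
Demand choke price: P = 187; supply starts at P = 3.
CS = ½(187 − 95)(92) = 4232; PS = ½(95 − 3)(92) = 4232.

Total surplus = 8464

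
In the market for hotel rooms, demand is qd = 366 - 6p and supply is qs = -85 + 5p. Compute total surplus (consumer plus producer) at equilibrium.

Total surplus = 2640

Equilibrium: 366 - 6p = -85 + 5p gives p* = 41, q* = 120.
Demand choke price: p = 61; supply starts at p = 17.
CS = ½(61 − 41)(120) = 1200; PS = ½(41 − 17)(120) = 1440.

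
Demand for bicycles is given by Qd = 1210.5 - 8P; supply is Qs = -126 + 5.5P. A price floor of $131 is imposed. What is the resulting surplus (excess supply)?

Equilibrium price would be P* = 99, so the floor at 131 binds.
At P = 131: Qd = 162.5, Qs = 594.5.
Surplus = 594.5 − 162.5 = 432.

Surplus = 432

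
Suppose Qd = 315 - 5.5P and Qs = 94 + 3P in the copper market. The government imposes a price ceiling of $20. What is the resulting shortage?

Shortage = 51

Equilibrium price would be P* = 26, so the ceiling at 20 binds.
At P = 20: Qd = 315 − 5.5(20) = 205, Qs = 94 + 3(20) = 154.
Shortage = 205 − 154 = 51.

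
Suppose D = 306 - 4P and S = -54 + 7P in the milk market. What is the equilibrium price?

Set D = S: 306 - 4P = -54 + 7P.
360 = 11P, so P* = 360/11.
Q* = 306 − 4(360/11) = 1926/11.

P* = 360/11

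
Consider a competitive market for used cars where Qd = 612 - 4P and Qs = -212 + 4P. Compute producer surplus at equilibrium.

Equilibrium: 612 - 4P = -212 + 4P gives P* = 103, Q* = 200.
Supply starts at P = 53 (where Qs = 0).
PS = ½(103 − 53)(200) = 5000.

Producer surplus = 5000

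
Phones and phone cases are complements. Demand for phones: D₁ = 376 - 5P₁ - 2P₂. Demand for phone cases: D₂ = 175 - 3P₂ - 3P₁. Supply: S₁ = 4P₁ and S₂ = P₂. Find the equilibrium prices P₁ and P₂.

P₁ = 577/15, P₂ = 14.9

Market 1: 376 - 5P₁ - 2P₂ = 4P₁ → 9P₁ + 2P₂ = 376.
Market 2: 4P₂ + 3P₁ = 175.
Eliminating P₂: 4×(1) − 2×(2) gives 30P₁ = 1154, so P₁ = 577/15.
Back-substitute into (2): P₂ = (175 − 3×577/15) / 4 = 14.9.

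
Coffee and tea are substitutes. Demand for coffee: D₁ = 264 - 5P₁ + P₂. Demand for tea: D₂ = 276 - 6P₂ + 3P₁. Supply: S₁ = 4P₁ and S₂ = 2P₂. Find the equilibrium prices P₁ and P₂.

Market 1: 264 - 5P₁ + P₂ = 4P₁ → 9P₁ - P₂ = 264.
Market 2: 8P₂ - 3P₁ = 276.
Eliminating P₂: 8×(1) + 1×(2) gives 69P₁ = 2388, so P₁ = 796/23.
Back-substitute into (2): P₂ = (276 + 3×796/23) / 8 = 1092/23.

P₁ = 796/23, P₂ = 1092/23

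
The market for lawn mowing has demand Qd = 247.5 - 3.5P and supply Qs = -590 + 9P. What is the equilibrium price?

Set Qd = Qs: 247.5 - 3.5P = -590 + 9P.
837.5 = 12.5P, so P* = 67.
Q* = 247.5 − 3.5(67) = 13.

P* = 67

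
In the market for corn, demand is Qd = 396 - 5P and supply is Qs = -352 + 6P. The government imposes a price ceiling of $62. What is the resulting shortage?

Equilibrium price would be P* = 68, so the ceiling at 62 binds.
At P = 62: Qd = 396 − 5(62) = 86, Qs = -352 + 6(62) = 20.
Shortage = 86 − 20 = 66.

Shortage = 66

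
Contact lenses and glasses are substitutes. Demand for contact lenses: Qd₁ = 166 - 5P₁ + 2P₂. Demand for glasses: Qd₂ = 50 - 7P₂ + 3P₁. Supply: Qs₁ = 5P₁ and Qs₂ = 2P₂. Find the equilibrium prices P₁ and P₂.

P₁ = 797/42, P₂ = 499/42

Market 1: 166 - 5P₁ + 2P₂ = 5P₁ → 10P₁ - 2P₂ = 166.
Market 2: 9P₂ - 3P₁ = 50.
Eliminating P₂: 9×(1) + 2×(2) gives 84P₁ = 1594, so P₁ = 797/42.
Back-substitute into (2): P₂ = (50 + 3×797/42) / 9 = 499/42.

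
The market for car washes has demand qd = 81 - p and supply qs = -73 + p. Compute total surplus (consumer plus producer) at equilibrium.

Total surplus = 16

Equilibrium: 81 - p = -73 + p gives p* = 77, q* = 4.
Demand choke price: p = 81; supply starts at p = 73.
CS = ½(81 − 77)(4) = 8; PS = ½(77 − 73)(4) = 8.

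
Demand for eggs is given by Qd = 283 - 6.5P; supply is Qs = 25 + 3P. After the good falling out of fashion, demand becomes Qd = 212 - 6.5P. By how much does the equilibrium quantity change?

Original equilibrium: P* = 516/19, Q* = 2023/19.
New equilibrium: 212 - 6.5P = 25 + 3P, so 187 = 9.5P and P' = 374/19; Q' = 212 − 6.5(374/19) = 1597/19.
Change in quantity: 1597/19 − 2023/19 = -426/19.

ΔQ = -426/19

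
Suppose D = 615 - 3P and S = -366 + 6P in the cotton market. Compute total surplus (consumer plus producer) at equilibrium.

Total surplus = 20736

Equilibrium: 615 - 3P = -366 + 6P gives P* = 109, Q* = 288.
Demand choke price: P = 205; supply starts at P = 61.
CS = ½(205 − 109)(288) = 13824; PS = ½(109 − 61)(288) = 6912.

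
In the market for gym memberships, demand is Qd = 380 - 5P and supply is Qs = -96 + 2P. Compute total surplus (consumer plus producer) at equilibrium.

Total surplus = 560

Equilibrium: 380 - 5P = -96 + 2P gives P* = 68, Q* = 40.
Demand choke price: P = 76; supply starts at P = 48.
CS = ½(76 − 68)(40) = 160; PS = ½(68 − 48)(40) = 400.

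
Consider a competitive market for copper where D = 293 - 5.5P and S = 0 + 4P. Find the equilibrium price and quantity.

P* = 586/19, Q* = 2344/19

Set D = S: 293 - 5.5P = 0 + 4P.
293 = 9.5P, so P* = 586/19.
Q* = 293 − 5.5(586/19) = 2344/19.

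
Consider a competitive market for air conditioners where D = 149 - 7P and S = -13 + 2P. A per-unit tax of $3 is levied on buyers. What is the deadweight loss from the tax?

Pre-tax equilibrium: P* = 18, Q* = 23.
Tax on buyers shifts demand to D = 149 − 7(P + 3) = 128 - 7P.
128 - 7P = -13 + 2P gives seller price Ps = 47/3; buyers pay Pb = 47/3 + 3 = 56/3.
New quantity: Q = 149 − 7(56/3) = 55/3.
DWL = ½ × 3 × (23 − 55/3) = 7.

Deadweight loss = 7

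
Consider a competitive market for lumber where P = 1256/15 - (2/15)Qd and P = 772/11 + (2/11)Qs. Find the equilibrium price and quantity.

P* = 78, Q* = 43

Set the two price expressions equal: 1256/15 - (2/15)Q = 772/11 + (2/11)Q.
2236/165 = (52/165)Q, so Q* = 43.
P* = 1256/15 − (2/15)(43) = 78.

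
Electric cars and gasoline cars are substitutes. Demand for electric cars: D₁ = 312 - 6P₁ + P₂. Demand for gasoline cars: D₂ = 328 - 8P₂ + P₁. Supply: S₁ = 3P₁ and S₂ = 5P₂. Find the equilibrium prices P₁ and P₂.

Market 1: 312 - 6P₁ + P₂ = 3P₁ → 9P₁ - P₂ = 312.
Market 2: 13P₂ - P₁ = 328.
Eliminating P₂: 13×(1) + 1×(2) gives 116P₁ = 4384, so P₁ = 1096/29.
Back-substitute into (2): P₂ = (328 + 1×1096/29) / 13 = 816/29.

P₁ = 1096/29, P₂ = 816/29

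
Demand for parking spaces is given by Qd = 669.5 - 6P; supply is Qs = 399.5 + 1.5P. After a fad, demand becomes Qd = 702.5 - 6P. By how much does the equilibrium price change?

Original equilibrium: P* = 36, Q* = 453.5.
New equilibrium: 702.5 - 6P = 399.5 + 1.5P, so 303 = 7.5P and P' = 40.4; Q' = 702.5 − 6(40.4) = 460.1.
Change in price: 40.4 − 36 = 4.4.

ΔP = 4.4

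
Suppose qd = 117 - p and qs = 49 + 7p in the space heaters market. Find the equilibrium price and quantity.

Set qd = qs: 117 - p = 49 + 7p.
68 = 8p, so p* = 8.5.
q* = 117 − 1(8.5) = 108.5.

p* = 8.5, q* = 108.5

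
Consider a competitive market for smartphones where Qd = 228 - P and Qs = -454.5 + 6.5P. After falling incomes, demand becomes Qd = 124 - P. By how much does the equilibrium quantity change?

ΔQ = -1352/15

Original equilibrium: P* = 91, Q* = 137.
New equilibrium: 124 - P = -454.5 + 6.5P, so 578.5 = 7.5P and P' = 1157/15; Q' = 124 − 1(1157/15) = 703/15.
Change in quantity: 703/15 − 137 = -1352/15.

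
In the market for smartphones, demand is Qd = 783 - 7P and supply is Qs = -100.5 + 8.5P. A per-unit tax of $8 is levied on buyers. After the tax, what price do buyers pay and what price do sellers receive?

Buyers pay 1903/31, sellers receive 1655/31

Pre-tax equilibrium: P* = 57, Q* = 384.
Tax on buyers shifts demand to Qd = 783 − 7(P + 8) = 727 - 7P.
727 - 7P = -100.5 + 8.5P gives seller price Ps = 1655/31; buyers pay Pb = 1655/31 + 8 = 1903/31.
New quantity: Q = 783 − 7(1903/31) = 10952/31.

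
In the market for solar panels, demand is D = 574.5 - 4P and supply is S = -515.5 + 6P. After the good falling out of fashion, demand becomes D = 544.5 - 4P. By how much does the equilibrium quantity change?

ΔQ = -18

Original equilibrium: P* = 109, Q* = 138.5.
New equilibrium: 544.5 - 4P = -515.5 + 6P, so 1060 = 10P and P' = 106; Q' = 544.5 − 4(106) = 120.5.
Change in quantity: 120.5 − 138.5 = -18.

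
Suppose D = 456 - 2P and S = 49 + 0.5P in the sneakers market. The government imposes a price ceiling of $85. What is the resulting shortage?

Shortage = 194.5

Equilibrium price would be P* = 162.8, so the ceiling at 85 binds.
At P = 85: D = 456 − 2(85) = 286, S = 49 + 0.5(85) = 91.5.
Shortage = 286 − 91.5 = 194.5.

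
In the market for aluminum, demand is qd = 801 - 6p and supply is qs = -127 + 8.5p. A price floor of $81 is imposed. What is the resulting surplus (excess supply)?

Surplus = 246.5

Equilibrium price would be p* = 64, so the floor at 81 binds.
At p = 81: qd = 315, qs = 561.5.
Surplus = 561.5 − 315 = 246.5.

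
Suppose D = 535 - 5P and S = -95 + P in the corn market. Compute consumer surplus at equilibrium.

Equilibrium: 535 - 5P = -95 + P gives P* = 105, Q* = 10.
Demand choke price (D = 0): P = 107.
CS = ½(107 − 105)(10) = 10.

Consumer surplus = 10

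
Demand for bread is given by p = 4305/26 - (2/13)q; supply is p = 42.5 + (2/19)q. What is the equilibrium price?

Set the two price expressions equal: 4305/26 - (2/13)q = 42.5 + (2/19)q.
1600/13 = (64/247)q, so q* = 475.
p* = 4305/26 − (2/13)(475) = 92.5.

p* = 92.5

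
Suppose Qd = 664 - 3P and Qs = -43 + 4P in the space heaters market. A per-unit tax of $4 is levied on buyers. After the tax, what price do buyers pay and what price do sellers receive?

Buyers pay 723/7, sellers receive 695/7

Pre-tax equilibrium: P* = 101, Q* = 361.
Tax on buyers shifts demand to Qd = 664 − 3(P + 4) = 652 - 3P.
652 - 3P = -43 + 4P gives seller price Ps = 695/7; buyers pay Pb = 695/7 + 4 = 723/7.
New quantity: Q = 664 − 3(723/7) = 2479/7.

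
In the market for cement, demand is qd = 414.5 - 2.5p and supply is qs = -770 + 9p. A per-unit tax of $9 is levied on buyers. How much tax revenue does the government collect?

Tax revenue = 28854/23

Pre-tax equilibrium: p* = 103, q* = 157.
Tax on buyers shifts demand to qd = 414.5 − 2.5(p + 9) = 392 - 2.5p.
392 - 2.5p = -770 + 9p gives seller price ps = 2324/23; buyers pay pb = 2324/23 + 9 = 2531/23.
New quantity: q = 414.5 − 2.5(2531/23) = 3206/23.
Revenue = 9 × 3206/23 = 28854/23.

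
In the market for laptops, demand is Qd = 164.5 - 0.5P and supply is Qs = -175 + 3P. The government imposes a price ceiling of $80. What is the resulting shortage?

Shortage = 59.5

Equilibrium price would be P* = 97, so the ceiling at 80 binds.
At P = 80: Qd = 164.5 − 0.5(80) = 124.5, Qs = -175 + 3(80) = 65.
Shortage = 124.5 − 65 = 59.5.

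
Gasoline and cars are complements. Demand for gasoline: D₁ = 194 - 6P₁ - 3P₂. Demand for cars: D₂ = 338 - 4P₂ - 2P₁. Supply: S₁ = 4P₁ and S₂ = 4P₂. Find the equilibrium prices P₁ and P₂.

Market 1: 194 - 6P₁ - 3P₂ = 4P₁ → 10P₁ + 3P₂ = 194.
Market 2: 8P₂ + 2P₁ = 338.
Eliminating P₂: 8×(1) − 3×(2) gives 74P₁ = 538, so P₁ = 269/37.
Back-substitute into (2): P₂ = (338 − 2×269/37) / 8 = 1496/37.

P₁ = 269/37, P₂ = 1496/37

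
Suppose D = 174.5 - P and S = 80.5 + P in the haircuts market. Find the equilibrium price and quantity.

Set D = S: 174.5 - P = 80.5 + P.
94 = 2P, so P* = 47.
Q* = 174.5 − 1(47) = 127.5.

P* = 47, Q* = 127.5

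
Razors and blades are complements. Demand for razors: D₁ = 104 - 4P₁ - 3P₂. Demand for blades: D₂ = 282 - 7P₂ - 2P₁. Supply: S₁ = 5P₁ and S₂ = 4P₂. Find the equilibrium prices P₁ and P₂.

P₁ = 298/93, P₂ = 2330/93

Market 1: 104 - 4P₁ - 3P₂ = 5P₁ → 9P₁ + 3P₂ = 104.
Market 2: 11P₂ + 2P₁ = 282.
Eliminating P₂: 11×(1) − 3×(2) gives 93P₁ = 298, so P₁ = 298/93.
Back-substitute into (2): P₂ = (282 − 2×298/93) / 11 = 2330/93.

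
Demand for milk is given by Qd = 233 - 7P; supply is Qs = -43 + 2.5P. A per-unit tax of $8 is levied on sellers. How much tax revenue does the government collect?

Pre-tax equilibrium: P* = 552/19, Q* = 563/19.
Tax on sellers shifts supply to Qs = -43 + 2.5(P − 8) = -63 + 2.5P.
233 - 7P = -63 + 2.5P gives buyer price Pb = 592/19; sellers receive Ps = 592/19 − 8 = 440/19.
New quantity: Q = 233 − 7(592/19) = 283/19.
Revenue = 8 × 283/19 = 2264/19.

Tax revenue = 2264/19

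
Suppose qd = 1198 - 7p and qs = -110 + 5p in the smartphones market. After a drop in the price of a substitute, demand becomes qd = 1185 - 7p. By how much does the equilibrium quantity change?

Original equilibrium: p* = 109, q* = 435.
New equilibrium: 1185 - 7p = -110 + 5p, so 1295 = 12p and p' = 1295/12; q' = 1185 − 7(1295/12) = 5155/12.
Change in quantity: 5155/12 − 435 = -65/12.

Δq = -65/12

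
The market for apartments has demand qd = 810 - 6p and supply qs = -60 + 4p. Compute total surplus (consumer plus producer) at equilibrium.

Equilibrium: 810 - 6p = -60 + 4p gives p* = 87, q* = 288.
Demand choke price: p = 135; supply starts at p = 15.
CS = ½(135 − 87)(288) = 6912; PS = ½(87 − 15)(288) = 10368.

Total surplus = 17280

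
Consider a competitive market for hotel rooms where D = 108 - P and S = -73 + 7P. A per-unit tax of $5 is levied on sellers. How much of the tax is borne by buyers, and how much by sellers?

Buyers bear $4.375, sellers bear $0.625

Pre-tax equilibrium: P* = 22.625, Q* = 85.375.
Tax on sellers shifts supply to S = -73 + 7(P − 5) = -108 + 7P.
108 - P = -108 + 7P gives buyer price Pb = 27; sellers receive Ps = 27 − 5 = 22.
New quantity: Q = 108 − 1(27) = 81.
Buyer burden = 27 − 22.625 = 4.375; seller burden = 22.625 − 22 = 0.625.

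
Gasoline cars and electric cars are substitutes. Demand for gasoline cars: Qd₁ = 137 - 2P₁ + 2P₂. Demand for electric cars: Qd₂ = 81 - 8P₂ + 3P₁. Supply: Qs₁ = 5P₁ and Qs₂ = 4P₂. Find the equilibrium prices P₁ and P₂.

Market 1: 137 - 2P₁ + 2P₂ = 5P₁ → 7P₁ - 2P₂ = 137.
Market 2: 12P₂ - 3P₁ = 81.
Eliminating P₂: 12×(1) + 2×(2) gives 78P₁ = 1806, so P₁ = 301/13.
Back-substitute into (2): P₂ = (81 + 3×301/13) / 12 = 163/13.

P₁ = 301/13, P₂ = 163/13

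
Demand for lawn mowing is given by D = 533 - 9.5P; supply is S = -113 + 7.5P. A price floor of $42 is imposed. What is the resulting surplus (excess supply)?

Equilibrium price would be P* = 38, so the floor at 42 binds.
At P = 42: D = 134, S = 202.
Surplus = 202 − 134 = 68.

Surplus = 68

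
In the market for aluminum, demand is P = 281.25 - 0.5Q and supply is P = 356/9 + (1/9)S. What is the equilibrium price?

P* = 83.5

Set the two price expressions equal: 281.25 - 0.5Q = 356/9 + (1/9)Q.
8701/36 = (11/18)Q, so Q* = 395.5.
P* = 281.25 − (0.5)(395.5) = 83.5.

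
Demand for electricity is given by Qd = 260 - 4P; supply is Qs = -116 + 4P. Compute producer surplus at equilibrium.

Equilibrium: 260 - 4P = -116 + 4P gives P* = 47, Q* = 72.
Supply starts at P = 29 (where Qs = 0).
PS = ½(47 − 29)(72) = 648.

Producer surplus = 648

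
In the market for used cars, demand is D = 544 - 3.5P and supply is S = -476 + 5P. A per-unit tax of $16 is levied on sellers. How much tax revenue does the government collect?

Pre-tax equilibrium: P* = 120, Q* = 124.
Tax on sellers shifts supply to S = -476 + 5(P − 16) = -556 + 5P.
544 - 3.5P = -556 + 5P gives buyer price Pb = 2200/17; sellers receive Ps = 2200/17 − 16 = 1928/17.
New quantity: Q = 544 − 3.5(2200/17) = 1548/17.
Revenue = 16 × 1548/17 = 24768/17.

Tax revenue = 24768/17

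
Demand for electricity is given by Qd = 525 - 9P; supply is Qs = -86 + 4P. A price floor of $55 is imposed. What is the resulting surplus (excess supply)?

Surplus = 104

Equilibrium price would be P* = 47, so the floor at 55 binds.
At P = 55: Qd = 30, Qs = 134.
Surplus = 134 − 30 = 104.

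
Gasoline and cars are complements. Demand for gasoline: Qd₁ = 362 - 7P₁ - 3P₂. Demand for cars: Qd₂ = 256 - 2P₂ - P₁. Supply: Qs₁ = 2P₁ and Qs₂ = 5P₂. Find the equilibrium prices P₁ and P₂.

Market 1: 362 - 7P₁ - 3P₂ = 2P₁ → 9P₁ + 3P₂ = 362.
Market 2: 7P₂ + P₁ = 256.
Eliminating P₂: 7×(1) − 3×(2) gives 60P₁ = 1766, so P₁ = 883/30.
Back-substitute into (2): P₂ = (256 − 1×883/30) / 7 = 971/30.

P₁ = 883/30, P₂ = 971/30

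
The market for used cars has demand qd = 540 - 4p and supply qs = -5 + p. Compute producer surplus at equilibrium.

Equilibrium: 540 - 4p = -5 + p gives p* = 109, q* = 104.
Supply starts at p = 5 (where qs = 0).
PS = ½(109 − 5)(104) = 5408.

Producer surplus = 5408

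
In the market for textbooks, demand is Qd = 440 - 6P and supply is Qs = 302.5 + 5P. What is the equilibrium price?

P* = 12.5

Set Qd = Qs: 440 - 6P = 302.5 + 5P.
137.5 = 11P, so P* = 12.5.
Q* = 440 − 6(12.5) = 365.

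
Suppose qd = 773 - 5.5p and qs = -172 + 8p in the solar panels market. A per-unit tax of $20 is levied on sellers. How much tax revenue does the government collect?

Pre-tax equilibrium: p* = 70, q* = 388.
Tax on sellers shifts supply to qs = -172 + 8(p − 20) = -332 + 8p.
773 - 5.5p = -332 + 8p gives buyer price pb = 2210/27; sellers receive ps = 2210/27 − 20 = 1670/27.
New quantity: q = 773 − 5.5(2210/27) = 8716/27.
Revenue = 20 × 8716/27 = 174320/27.

Tax revenue = 174320/27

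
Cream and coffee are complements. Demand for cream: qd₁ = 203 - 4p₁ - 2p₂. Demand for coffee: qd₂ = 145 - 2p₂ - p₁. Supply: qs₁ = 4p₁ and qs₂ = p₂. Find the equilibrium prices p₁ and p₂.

Market 1: 203 - 4p₁ - 2p₂ = 4p₁ → 8p₁ + 2p₂ = 203.
Market 2: 3p₂ + p₁ = 145.
Eliminating p₂: 3×(1) − 2×(2) gives 22p₁ = 319, so p₁ = 14.5.
Back-substitute into (2): p₂ = (145 − 1×14.5) / 3 = 43.5.

p₁ = 14.5, p₂ = 43.5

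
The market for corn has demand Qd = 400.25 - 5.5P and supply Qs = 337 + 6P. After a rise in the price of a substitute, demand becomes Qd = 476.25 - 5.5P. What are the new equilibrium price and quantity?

P' = 557/46, Q' = 9422/23

Original equilibrium: P* = 5.5, Q* = 370.
New equilibrium: 476.25 - 5.5P = 337 + 6P, so 139.25 = 11.5P and P' = 557/46; Q' = 476.25 − 5.5(557/46) = 9422/23.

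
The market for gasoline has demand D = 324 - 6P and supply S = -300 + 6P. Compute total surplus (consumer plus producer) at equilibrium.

Total surplus = 24

Equilibrium: 324 - 6P = -300 + 6P gives P* = 52, Q* = 12.
Demand choke price: P = 54; supply starts at P = 50.
CS = ½(54 − 52)(12) = 12; PS = ½(52 − 50)(12) = 12.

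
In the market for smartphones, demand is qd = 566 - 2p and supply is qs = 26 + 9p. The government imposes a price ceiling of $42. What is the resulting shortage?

Shortage = 78

Equilibrium price would be p* = 540/11, so the ceiling at 42 binds.
At p = 42: qd = 566 − 2(42) = 482, qs = 26 + 9(42) = 404.
Shortage = 482 − 404 = 78.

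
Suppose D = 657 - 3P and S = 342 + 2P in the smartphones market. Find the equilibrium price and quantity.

P* = 63, Q* = 468

Set D = S: 657 - 3P = 342 + 2P.
315 = 5P, so P* = 63.
Q* = 657 − 3(63) = 468.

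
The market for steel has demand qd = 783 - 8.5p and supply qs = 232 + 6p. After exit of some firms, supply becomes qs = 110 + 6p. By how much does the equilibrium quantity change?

Original equilibrium: p* = 38, q* = 460.
New equilibrium: 783 - 8.5p = 110 + 6p, so 673 = 14.5p and p' = 1346/29; q' = 783 − 8.5(1346/29) = 11266/29.
Change in quantity: 11266/29 − 460 = -2074/29.

Δq = -2074/29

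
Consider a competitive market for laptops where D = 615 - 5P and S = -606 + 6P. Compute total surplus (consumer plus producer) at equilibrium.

Total surplus = 660

Equilibrium: 615 - 5P = -606 + 6P gives P* = 111, Q* = 60.
Demand choke price: P = 123; supply starts at P = 101.
CS = ½(123 − 111)(60) = 360; PS = ½(111 − 101)(60) = 300.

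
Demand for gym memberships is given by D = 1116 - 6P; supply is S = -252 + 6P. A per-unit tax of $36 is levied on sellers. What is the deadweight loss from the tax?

Deadweight loss = 1944

Pre-tax equilibrium: P* = 114, Q* = 432.
Tax on sellers shifts supply to S = -252 + 6(P − 36) = -468 + 6P.
1116 - 6P = -468 + 6P gives buyer price Pb = 132; sellers receive Ps = 132 − 36 = 96.
New quantity: Q = 1116 − 6(132) = 324.
DWL = ½ × 36 × (432 − 324) = 1944.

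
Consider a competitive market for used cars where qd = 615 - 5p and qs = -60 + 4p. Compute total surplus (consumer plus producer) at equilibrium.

Total surplus = 12960

Equilibrium: 615 - 5p = -60 + 4p gives p* = 75, q* = 240.
Demand choke price: p = 123; supply starts at p = 15.
CS = ½(123 − 75)(240) = 5760; PS = ½(75 − 15)(240) = 7200.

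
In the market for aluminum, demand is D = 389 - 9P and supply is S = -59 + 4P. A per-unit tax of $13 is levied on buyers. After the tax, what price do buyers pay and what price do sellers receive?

Buyers pay 500/13, sellers receive 331/13

Pre-tax equilibrium: P* = 448/13, Q* = 1025/13.
Tax on buyers shifts demand to D = 389 − 9(P + 13) = 272 - 9P.
272 - 9P = -59 + 4P gives seller price Ps = 331/13; buyers pay Pb = 331/13 + 13 = 500/13.
New quantity: Q = 389 − 9(500/13) = 557/13.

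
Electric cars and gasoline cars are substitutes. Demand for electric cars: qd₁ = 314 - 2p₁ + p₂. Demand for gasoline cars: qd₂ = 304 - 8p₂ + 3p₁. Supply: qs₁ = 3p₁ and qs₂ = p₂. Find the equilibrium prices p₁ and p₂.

Market 1: 314 - 2p₁ + p₂ = 3p₁ → 5p₁ - p₂ = 314.
Market 2: 9p₂ - 3p₁ = 304.
Eliminating p₂: 9×(1) + 1×(2) gives 42p₁ = 3130, so p₁ = 1565/21.
Back-substitute into (2): p₂ = (304 + 3×1565/21) / 9 = 1231/21.

p₁ = 1565/21, p₂ = 1231/21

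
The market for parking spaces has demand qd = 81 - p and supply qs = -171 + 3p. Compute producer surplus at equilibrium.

Producer surplus = 54

Equilibrium: 81 - p = -171 + 3p gives p* = 63, q* = 18.
Supply starts at p = 57 (where qs = 0).
PS = ½(63 − 57)(18) = 54.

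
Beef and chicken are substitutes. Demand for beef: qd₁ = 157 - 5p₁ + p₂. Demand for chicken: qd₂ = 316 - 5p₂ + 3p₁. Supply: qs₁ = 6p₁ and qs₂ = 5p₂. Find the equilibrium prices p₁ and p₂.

Market 1: 157 - 5p₁ + p₂ = 6p₁ → 11p₁ - p₂ = 157.
Market 2: 10p₂ - 3p₁ = 316.
Eliminating p₂: 10×(1) + 1×(2) gives 107p₁ = 1886, so p₁ = 1886/107.
Back-substitute into (2): p₂ = (316 + 3×1886/107) / 10 = 3947/107.

p₁ = 1886/107, p₂ = 3947/107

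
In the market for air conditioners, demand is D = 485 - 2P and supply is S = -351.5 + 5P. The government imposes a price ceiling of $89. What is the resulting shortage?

Shortage = 213.5

Equilibrium price would be P* = 119.5, so the ceiling at 89 binds.
At P = 89: D = 485 − 2(89) = 307, S = -351.5 + 5(89) = 93.5.
Shortage = 307 − 93.5 = 213.5.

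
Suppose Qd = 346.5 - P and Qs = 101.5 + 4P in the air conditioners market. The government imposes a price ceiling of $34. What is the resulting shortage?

Equilibrium price would be P* = 49, so the ceiling at 34 binds.
At P = 34: Qd = 346.5 − 1(34) = 312.5, Qs = 101.5 + 4(34) = 237.5.
Shortage = 312.5 − 237.5 = 75.

Shortage = 75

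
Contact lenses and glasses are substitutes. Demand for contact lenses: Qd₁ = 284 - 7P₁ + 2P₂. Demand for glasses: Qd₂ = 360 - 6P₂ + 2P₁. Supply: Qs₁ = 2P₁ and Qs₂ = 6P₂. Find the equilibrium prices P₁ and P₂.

Market 1: 284 - 7P₁ + 2P₂ = 2P₁ → 9P₁ - 2P₂ = 284.
Market 2: 12P₂ - 2P₁ = 360.
Eliminating P₂: 12×(1) + 2×(2) gives 104P₁ = 4128, so P₁ = 516/13.
Back-substitute into (2): P₂ = (360 + 2×516/13) / 12 = 476/13.

P₁ = 516/13, P₂ = 476/13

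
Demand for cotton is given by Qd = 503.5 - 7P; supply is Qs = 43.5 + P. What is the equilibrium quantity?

Set Qd = Qs: 503.5 - 7P = 43.5 + P.
460 = 8P, so P* = 57.5.
Q* = 503.5 − 7(57.5) = 101.

Q* = 101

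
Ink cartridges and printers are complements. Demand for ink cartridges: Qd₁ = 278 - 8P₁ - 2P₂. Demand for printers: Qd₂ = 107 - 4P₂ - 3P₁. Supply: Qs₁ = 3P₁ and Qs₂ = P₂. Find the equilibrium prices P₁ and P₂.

P₁ = 24, P₂ = 7

Market 1: 278 - 8P₁ - 2P₂ = 3P₁ → 11P₁ + 2P₂ = 278.
Market 2: 5P₂ + 3P₁ = 107.
Eliminating P₂: 5×(1) − 2×(2) gives 49P₁ = 1176, so P₁ = 24.
Back-substitute into (2): P₂ = (107 − 3×24) / 5 = 7.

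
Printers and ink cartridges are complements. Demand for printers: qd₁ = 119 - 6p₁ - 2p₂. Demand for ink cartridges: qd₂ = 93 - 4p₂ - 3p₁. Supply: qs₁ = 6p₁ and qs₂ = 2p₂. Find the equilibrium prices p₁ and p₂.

Market 1: 119 - 6p₁ - 2p₂ = 6p₁ → 12p₁ + 2p₂ = 119.
Market 2: 6p₂ + 3p₁ = 93.
Eliminating p₂: 6×(1) − 2×(2) gives 66p₁ = 528, so p₁ = 8.
Back-substitute into (2): p₂ = (93 − 3×8) / 6 = 11.5.

p₁ = 8, p₂ = 11.5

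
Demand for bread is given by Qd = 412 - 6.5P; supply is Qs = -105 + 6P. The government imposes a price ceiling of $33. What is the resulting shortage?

Equilibrium price would be P* = 41.36, so the ceiling at 33 binds.
At P = 33: Qd = 412 − 6.5(33) = 197.5, Qs = -105 + 6(33) = 93.
Shortage = 197.5 − 93 = 104.5.

Shortage = 104.5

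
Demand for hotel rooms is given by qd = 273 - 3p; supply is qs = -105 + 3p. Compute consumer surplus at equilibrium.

Consumer surplus = 1176

Equilibrium: 273 - 3p = -105 + 3p gives p* = 63, q* = 84.
Demand choke price (qd = 0): p = 91.
CS = ½(91 − 63)(84) = 1176.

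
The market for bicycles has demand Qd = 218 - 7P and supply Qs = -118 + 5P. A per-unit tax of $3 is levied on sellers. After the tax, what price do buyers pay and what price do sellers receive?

Buyers pay $29.25, sellers receive $26.25

Pre-tax equilibrium: P* = 28, Q* = 22.
Tax on sellers shifts supply to Qs = -118 + 5(P − 3) = -133 + 5P.
218 - 7P = -133 + 5P gives buyer price Pb = 29.25; sellers receive Ps = 29.25 − 3 = 26.25.
New quantity: Q = 218 − 7(29.25) = 13.25.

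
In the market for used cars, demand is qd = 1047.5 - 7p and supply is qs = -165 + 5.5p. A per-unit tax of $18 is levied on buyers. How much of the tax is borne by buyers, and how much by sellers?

Pre-tax equilibrium: p* = 97, q* = 368.5.
Tax on buyers shifts demand to qd = 1047.5 − 7(p + 18) = 921.5 - 7p.
921.5 - 7p = -165 + 5.5p gives seller price ps = 86.92; buyers pay pb = 86.92 + 18 = 104.92.
New quantity: q = 1047.5 − 7(104.92) = 313.06.
Buyer burden = 104.92 − 97 = 7.92; seller burden = 97 − 86.92 = 10.08.

Buyers bear $7.92, sellers bear $10.08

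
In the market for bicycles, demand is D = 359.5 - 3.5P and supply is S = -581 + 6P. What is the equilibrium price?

P* = 99

Set D = S: 359.5 - 3.5P = -581 + 6P.
940.5 = 9.5P, so P* = 99.
Q* = 359.5 − 3.5(99) = 13.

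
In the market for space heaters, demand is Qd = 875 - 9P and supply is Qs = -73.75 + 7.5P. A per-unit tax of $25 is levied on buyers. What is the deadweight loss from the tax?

Deadweight loss = 28125/22

Pre-tax equilibrium: P* = 57.5, Q* = 357.5.
Tax on buyers shifts demand to Qd = 875 − 9(P + 25) = 650 - 9P.
650 - 9P = -73.75 + 7.5P gives seller price Ps = 965/22; buyers pay Pb = 965/22 + 25 = 1515/22.
New quantity: Q = 875 − 9(1515/22) = 5615/22.
DWL = ½ × 25 × (357.5 − 5615/22) = 28125/22.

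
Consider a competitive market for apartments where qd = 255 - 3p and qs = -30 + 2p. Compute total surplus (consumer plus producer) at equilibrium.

Total surplus = 2940

Equilibrium: 255 - 3p = -30 + 2p gives p* = 57, q* = 84.
Demand choke price: p = 85; supply starts at p = 15.
CS = ½(85 − 57)(84) = 1176; PS = ½(57 − 15)(84) = 1764.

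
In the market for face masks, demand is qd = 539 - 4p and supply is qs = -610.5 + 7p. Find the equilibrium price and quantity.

Set qd = qs: 539 - 4p = -610.5 + 7p.
1149.5 = 11p, so p* = 104.5.
q* = 539 − 4(104.5) = 121.

p* = 104.5, q* = 121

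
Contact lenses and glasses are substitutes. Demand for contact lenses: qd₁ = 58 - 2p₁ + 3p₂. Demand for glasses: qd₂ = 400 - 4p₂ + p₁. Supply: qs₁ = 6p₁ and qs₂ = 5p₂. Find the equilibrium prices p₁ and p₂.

p₁ = 574/23, p₂ = 1086/23

Market 1: 58 - 2p₁ + 3p₂ = 6p₁ → 8p₁ - 3p₂ = 58.
Market 2: 9p₂ - p₁ = 400.
Eliminating p₂: 9×(1) + 3×(2) gives 69p₁ = 1722, so p₁ = 574/23.
Back-substitute into (2): p₂ = (400 + 1×574/23) / 9 = 1086/23.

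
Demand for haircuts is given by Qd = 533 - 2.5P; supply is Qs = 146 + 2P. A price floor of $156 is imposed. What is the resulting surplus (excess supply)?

Surplus = 315

Equilibrium price would be P* = 86, so the floor at 156 binds.
At P = 156: Qd = 143, Qs = 458.
Surplus = 458 − 143 = 315.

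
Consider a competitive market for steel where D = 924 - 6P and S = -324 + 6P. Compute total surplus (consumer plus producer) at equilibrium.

Total surplus = 15000

Equilibrium: 924 - 6P = -324 + 6P gives P* = 104, Q* = 300.
Demand choke price: P = 154; supply starts at P = 54.
CS = ½(154 − 104)(300) = 7500; PS = ½(104 − 54)(300) = 7500.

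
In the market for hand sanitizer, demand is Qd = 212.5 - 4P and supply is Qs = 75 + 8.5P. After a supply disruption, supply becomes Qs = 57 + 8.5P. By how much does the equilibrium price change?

ΔP = 1.44

Original equilibrium: P* = 11, Q* = 168.5.
New equilibrium: 212.5 - 4P = 57 + 8.5P, so 155.5 = 12.5P and P' = 12.44; Q' = 212.5 − 4(12.44) = 162.74.
Change in price: 12.44 − 11 = 1.44.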